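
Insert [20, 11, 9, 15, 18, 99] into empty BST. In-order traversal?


Insert 20: root
Insert 11: L from 20
Insert 9: L from 20 -> L from 11
Insert 15: L from 20 -> R from 11
Insert 18: L from 20 -> R from 11 -> R from 15
Insert 99: R from 20

In-order: [9, 11, 15, 18, 20, 99]


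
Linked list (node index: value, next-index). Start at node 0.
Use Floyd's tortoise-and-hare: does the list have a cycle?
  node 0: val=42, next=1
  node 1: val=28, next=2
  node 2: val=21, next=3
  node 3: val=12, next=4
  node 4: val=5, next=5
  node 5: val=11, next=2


Floyd's tortoise (slow, +1) and hare (fast, +2):
  init: slow=0, fast=0
  step 1: slow=1, fast=2
  step 2: slow=2, fast=4
  step 3: slow=3, fast=2
  step 4: slow=4, fast=4
  slow == fast at node 4: cycle detected

Cycle: yes


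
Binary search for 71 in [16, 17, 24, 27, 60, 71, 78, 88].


Step 1: lo=0, hi=7, mid=3, val=27
Step 2: lo=4, hi=7, mid=5, val=71

Found at index 5


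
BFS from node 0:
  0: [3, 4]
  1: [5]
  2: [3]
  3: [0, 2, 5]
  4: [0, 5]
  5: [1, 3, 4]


Visit 0, enqueue [3, 4]
Visit 3, enqueue [2, 5]
Visit 4, enqueue []
Visit 2, enqueue []
Visit 5, enqueue [1]
Visit 1, enqueue []

BFS order: [0, 3, 4, 2, 5, 1]


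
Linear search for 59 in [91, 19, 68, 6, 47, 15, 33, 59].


i=0: 91!=59
i=1: 19!=59
i=2: 68!=59
i=3: 6!=59
i=4: 47!=59
i=5: 15!=59
i=6: 33!=59
i=7: 59==59 found!

Found at 7, 8 comps


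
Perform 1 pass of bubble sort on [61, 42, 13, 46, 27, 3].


Initial: [61, 42, 13, 46, 27, 3]
Pass 1: [42, 13, 46, 27, 3, 61] (5 swaps)

After 1 pass: [42, 13, 46, 27, 3, 61]


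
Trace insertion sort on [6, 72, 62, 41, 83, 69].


Initial: [6, 72, 62, 41, 83, 69]
Insert 72: [6, 72, 62, 41, 83, 69]
Insert 62: [6, 62, 72, 41, 83, 69]
Insert 41: [6, 41, 62, 72, 83, 69]
Insert 83: [6, 41, 62, 72, 83, 69]
Insert 69: [6, 41, 62, 69, 72, 83]

Sorted: [6, 41, 62, 69, 72, 83]


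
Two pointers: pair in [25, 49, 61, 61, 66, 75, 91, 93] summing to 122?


lo=0(25)+hi=7(93)=118
lo=1(49)+hi=7(93)=142
lo=1(49)+hi=6(91)=140
lo=1(49)+hi=5(75)=124
lo=1(49)+hi=4(66)=115
lo=2(61)+hi=4(66)=127
lo=2(61)+hi=3(61)=122

Yes: 61+61=122


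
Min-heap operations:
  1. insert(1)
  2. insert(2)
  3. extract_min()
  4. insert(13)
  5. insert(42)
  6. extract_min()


insert(1) -> [1]
insert(2) -> [1, 2]
extract_min()->1, [2]
insert(13) -> [2, 13]
insert(42) -> [2, 13, 42]
extract_min()->2, [13, 42]

Final heap: [13, 42]


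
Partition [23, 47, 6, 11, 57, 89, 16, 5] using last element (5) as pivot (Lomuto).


Pivot: 5
Place pivot at 0: [5, 47, 6, 11, 57, 89, 16, 23]

Partitioned: [5, 47, 6, 11, 57, 89, 16, 23]


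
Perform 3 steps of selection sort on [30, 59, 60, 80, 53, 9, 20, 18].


Initial: [30, 59, 60, 80, 53, 9, 20, 18]
Step 1: min=9 at 5
  Swap: [9, 59, 60, 80, 53, 30, 20, 18]
Step 2: min=18 at 7
  Swap: [9, 18, 60, 80, 53, 30, 20, 59]
Step 3: min=20 at 6
  Swap: [9, 18, 20, 80, 53, 30, 60, 59]

After 3 steps: [9, 18, 20, 80, 53, 30, 60, 59]


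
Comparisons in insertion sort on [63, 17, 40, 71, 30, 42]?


Algorithm: insertion sort
Input: [63, 17, 40, 71, 30, 42]
Sorted: [17, 30, 40, 42, 63, 71]

11


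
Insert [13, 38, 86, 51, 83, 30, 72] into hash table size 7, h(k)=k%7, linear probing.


Insert 13: h=6 -> slot 6
Insert 38: h=3 -> slot 3
Insert 86: h=2 -> slot 2
Insert 51: h=2, 2 probes -> slot 4
Insert 83: h=6, 1 probes -> slot 0
Insert 30: h=2, 3 probes -> slot 5
Insert 72: h=2, 6 probes -> slot 1

Table: [83, 72, 86, 38, 51, 30, 13]


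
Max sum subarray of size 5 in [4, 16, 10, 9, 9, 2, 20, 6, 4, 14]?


[0:5]: 48
[1:6]: 46
[2:7]: 50
[3:8]: 46
[4:9]: 41
[5:10]: 46

Max: 50 at [2:7]


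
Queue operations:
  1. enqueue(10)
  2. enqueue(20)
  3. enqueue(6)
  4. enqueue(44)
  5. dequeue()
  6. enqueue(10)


enqueue(10) -> [10]
enqueue(20) -> [10, 20]
enqueue(6) -> [10, 20, 6]
enqueue(44) -> [10, 20, 6, 44]
dequeue()->10, [20, 6, 44]
enqueue(10) -> [20, 6, 44, 10]

Final queue: [20, 6, 44, 10]


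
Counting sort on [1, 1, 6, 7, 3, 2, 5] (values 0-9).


Input: [1, 1, 6, 7, 3, 2, 5]
Counts: [0, 2, 1, 1, 0, 1, 1, 1, 0, 0]

Sorted: [1, 1, 2, 3, 5, 6, 7]


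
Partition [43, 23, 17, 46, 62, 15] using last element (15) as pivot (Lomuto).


Pivot: 15
Place pivot at 0: [15, 23, 17, 46, 62, 43]

Partitioned: [15, 23, 17, 46, 62, 43]


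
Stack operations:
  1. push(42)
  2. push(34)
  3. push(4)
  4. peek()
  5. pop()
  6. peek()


push(42) -> [42]
push(34) -> [42, 34]
push(4) -> [42, 34, 4]
peek()->4
pop()->4, [42, 34]
peek()->34

Final stack: [42, 34]


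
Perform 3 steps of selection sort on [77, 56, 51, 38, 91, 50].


Initial: [77, 56, 51, 38, 91, 50]
Step 1: min=38 at 3
  Swap: [38, 56, 51, 77, 91, 50]
Step 2: min=50 at 5
  Swap: [38, 50, 51, 77, 91, 56]
Step 3: min=51 at 2
  Swap: [38, 50, 51, 77, 91, 56]

After 3 steps: [38, 50, 51, 77, 91, 56]


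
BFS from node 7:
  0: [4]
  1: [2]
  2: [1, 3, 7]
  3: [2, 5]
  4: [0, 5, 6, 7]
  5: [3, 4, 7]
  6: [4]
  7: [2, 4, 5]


Visit 7, enqueue [2, 4, 5]
Visit 2, enqueue [1, 3]
Visit 4, enqueue [0, 6]
Visit 5, enqueue []
Visit 1, enqueue []
Visit 3, enqueue []
Visit 0, enqueue []
Visit 6, enqueue []

BFS order: [7, 2, 4, 5, 1, 3, 0, 6]


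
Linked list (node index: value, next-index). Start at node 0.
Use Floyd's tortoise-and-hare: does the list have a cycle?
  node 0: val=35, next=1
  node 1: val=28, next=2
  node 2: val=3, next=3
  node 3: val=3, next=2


Floyd's tortoise (slow, +1) and hare (fast, +2):
  init: slow=0, fast=0
  step 1: slow=1, fast=2
  step 2: slow=2, fast=2
  slow == fast at node 2: cycle detected

Cycle: yes


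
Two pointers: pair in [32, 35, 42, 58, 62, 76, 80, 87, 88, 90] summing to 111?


lo=0(32)+hi=9(90)=122
lo=0(32)+hi=8(88)=120
lo=0(32)+hi=7(87)=119
lo=0(32)+hi=6(80)=112
lo=0(32)+hi=5(76)=108
lo=1(35)+hi=5(76)=111

Yes: 35+76=111


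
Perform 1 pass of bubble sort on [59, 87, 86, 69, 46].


Initial: [59, 87, 86, 69, 46]
Pass 1: [59, 86, 69, 46, 87] (3 swaps)

After 1 pass: [59, 86, 69, 46, 87]


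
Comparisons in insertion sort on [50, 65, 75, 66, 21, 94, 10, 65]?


Algorithm: insertion sort
Input: [50, 65, 75, 66, 21, 94, 10, 65]
Sorted: [10, 21, 50, 65, 65, 66, 75, 94]

19


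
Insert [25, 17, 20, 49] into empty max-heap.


Insert 25: [25]
Insert 17: [25, 17]
Insert 20: [25, 17, 20]
Insert 49: [49, 25, 20, 17]

Final heap: [49, 25, 20, 17]


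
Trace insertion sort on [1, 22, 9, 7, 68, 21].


Initial: [1, 22, 9, 7, 68, 21]
Insert 22: [1, 22, 9, 7, 68, 21]
Insert 9: [1, 9, 22, 7, 68, 21]
Insert 7: [1, 7, 9, 22, 68, 21]
Insert 68: [1, 7, 9, 22, 68, 21]
Insert 21: [1, 7, 9, 21, 22, 68]

Sorted: [1, 7, 9, 21, 22, 68]


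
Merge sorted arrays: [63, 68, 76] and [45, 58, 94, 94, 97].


Take 45 from B
Take 58 from B
Take 63 from A
Take 68 from A
Take 76 from A

Merged: [45, 58, 63, 68, 76, 94, 94, 97]


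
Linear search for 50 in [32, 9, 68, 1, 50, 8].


i=0: 32!=50
i=1: 9!=50
i=2: 68!=50
i=3: 1!=50
i=4: 50==50 found!

Found at 4, 5 comps


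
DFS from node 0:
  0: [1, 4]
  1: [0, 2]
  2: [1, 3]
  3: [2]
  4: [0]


Visit 0, push [4, 1]
Visit 1, push [2]
Visit 2, push [3]
Visit 3, push []
Visit 4, push []

DFS order: [0, 1, 2, 3, 4]


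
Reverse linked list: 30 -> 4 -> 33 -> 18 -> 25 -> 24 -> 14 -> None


Step 1: curr=30, set curr.next=prev(None) | reversed so far: 30
Step 2: curr=4, set curr.next=prev(30) | reversed so far: 4 -> 30
Step 3: curr=33, set curr.next=prev(4) | reversed so far: 33 -> 4 -> 30
Step 4: curr=18, set curr.next=prev(33) | reversed so far: 18 -> 33 -> 4 -> 30
Step 5: curr=25, set curr.next=prev(18) | reversed so far: 25 -> 18 -> 33 -> 4 -> 30
Step 6: curr=24, set curr.next=prev(25) | reversed so far: 24 -> 25 -> 18 -> 33 -> 4 -> 30
Step 7: curr=14, set curr.next=prev(24) | reversed so far: 14 -> 24 -> 25 -> 18 -> 33 -> 4 -> 30

14 -> 24 -> 25 -> 18 -> 33 -> 4 -> 30 -> None


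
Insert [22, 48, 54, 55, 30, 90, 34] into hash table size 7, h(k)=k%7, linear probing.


Insert 22: h=1 -> slot 1
Insert 48: h=6 -> slot 6
Insert 54: h=5 -> slot 5
Insert 55: h=6, 1 probes -> slot 0
Insert 30: h=2 -> slot 2
Insert 90: h=6, 4 probes -> slot 3
Insert 34: h=6, 5 probes -> slot 4

Table: [55, 22, 30, 90, 34, 54, 48]


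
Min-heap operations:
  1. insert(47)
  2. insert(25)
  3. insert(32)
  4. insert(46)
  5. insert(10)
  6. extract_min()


insert(47) -> [47]
insert(25) -> [25, 47]
insert(32) -> [25, 47, 32]
insert(46) -> [25, 46, 32, 47]
insert(10) -> [10, 25, 32, 47, 46]
extract_min()->10, [25, 46, 32, 47]

Final heap: [25, 46, 32, 47]


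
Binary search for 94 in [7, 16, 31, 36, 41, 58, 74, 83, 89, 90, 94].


Step 1: lo=0, hi=10, mid=5, val=58
Step 2: lo=6, hi=10, mid=8, val=89
Step 3: lo=9, hi=10, mid=9, val=90
Step 4: lo=10, hi=10, mid=10, val=94

Found at index 10


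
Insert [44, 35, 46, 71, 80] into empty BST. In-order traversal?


Insert 44: root
Insert 35: L from 44
Insert 46: R from 44
Insert 71: R from 44 -> R from 46
Insert 80: R from 44 -> R from 46 -> R from 71

In-order: [35, 44, 46, 71, 80]


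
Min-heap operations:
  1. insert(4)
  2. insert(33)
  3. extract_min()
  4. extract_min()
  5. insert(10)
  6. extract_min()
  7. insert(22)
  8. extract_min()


insert(4) -> [4]
insert(33) -> [4, 33]
extract_min()->4, [33]
extract_min()->33, []
insert(10) -> [10]
extract_min()->10, []
insert(22) -> [22]
extract_min()->22, []

Final heap: []


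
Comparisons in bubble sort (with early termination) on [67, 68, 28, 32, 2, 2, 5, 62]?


Algorithm: bubble sort (with early termination)
Input: [67, 68, 28, 32, 2, 2, 5, 62]
Sorted: [2, 2, 5, 28, 32, 62, 67, 68]

25


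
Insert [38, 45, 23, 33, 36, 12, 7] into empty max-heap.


Insert 38: [38]
Insert 45: [45, 38]
Insert 23: [45, 38, 23]
Insert 33: [45, 38, 23, 33]
Insert 36: [45, 38, 23, 33, 36]
Insert 12: [45, 38, 23, 33, 36, 12]
Insert 7: [45, 38, 23, 33, 36, 12, 7]

Final heap: [45, 38, 23, 33, 36, 12, 7]


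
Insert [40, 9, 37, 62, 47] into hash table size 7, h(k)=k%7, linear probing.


Insert 40: h=5 -> slot 5
Insert 9: h=2 -> slot 2
Insert 37: h=2, 1 probes -> slot 3
Insert 62: h=6 -> slot 6
Insert 47: h=5, 2 probes -> slot 0

Table: [47, None, 9, 37, None, 40, 62]


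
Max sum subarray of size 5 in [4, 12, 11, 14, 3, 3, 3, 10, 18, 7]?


[0:5]: 44
[1:6]: 43
[2:7]: 34
[3:8]: 33
[4:9]: 37
[5:10]: 41

Max: 44 at [0:5]


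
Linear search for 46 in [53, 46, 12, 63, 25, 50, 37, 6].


i=0: 53!=46
i=1: 46==46 found!

Found at 1, 2 comps


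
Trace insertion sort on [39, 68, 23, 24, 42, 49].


Initial: [39, 68, 23, 24, 42, 49]
Insert 68: [39, 68, 23, 24, 42, 49]
Insert 23: [23, 39, 68, 24, 42, 49]
Insert 24: [23, 24, 39, 68, 42, 49]
Insert 42: [23, 24, 39, 42, 68, 49]
Insert 49: [23, 24, 39, 42, 49, 68]

Sorted: [23, 24, 39, 42, 49, 68]


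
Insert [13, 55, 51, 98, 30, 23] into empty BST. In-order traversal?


Insert 13: root
Insert 55: R from 13
Insert 51: R from 13 -> L from 55
Insert 98: R from 13 -> R from 55
Insert 30: R from 13 -> L from 55 -> L from 51
Insert 23: R from 13 -> L from 55 -> L from 51 -> L from 30

In-order: [13, 23, 30, 51, 55, 98]


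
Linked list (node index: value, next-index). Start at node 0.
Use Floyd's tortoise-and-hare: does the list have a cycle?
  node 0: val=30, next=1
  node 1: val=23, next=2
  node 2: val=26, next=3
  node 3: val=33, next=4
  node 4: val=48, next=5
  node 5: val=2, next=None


Floyd's tortoise (slow, +1) and hare (fast, +2):
  init: slow=0, fast=0
  step 1: slow=1, fast=2
  step 2: slow=2, fast=4
  step 3: fast 4->5->None, no cycle

Cycle: no


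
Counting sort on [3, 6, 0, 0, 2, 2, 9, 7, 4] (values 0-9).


Input: [3, 6, 0, 0, 2, 2, 9, 7, 4]
Counts: [2, 0, 2, 1, 1, 0, 1, 1, 0, 1]

Sorted: [0, 0, 2, 2, 3, 4, 6, 7, 9]


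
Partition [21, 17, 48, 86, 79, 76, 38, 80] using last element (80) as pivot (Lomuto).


Pivot: 80
  21 <= 80: advance i (no swap)
  17 <= 80: advance i (no swap)
  48 <= 80: advance i (no swap)
  79 <= 80: swap -> [21, 17, 48, 79, 86, 76, 38, 80]
  76 <= 80: swap -> [21, 17, 48, 79, 76, 86, 38, 80]
  38 <= 80: swap -> [21, 17, 48, 79, 76, 38, 86, 80]
Place pivot at 6: [21, 17, 48, 79, 76, 38, 80, 86]

Partitioned: [21, 17, 48, 79, 76, 38, 80, 86]


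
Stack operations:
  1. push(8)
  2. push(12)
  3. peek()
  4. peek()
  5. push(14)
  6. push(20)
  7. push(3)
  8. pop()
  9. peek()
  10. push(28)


push(8) -> [8]
push(12) -> [8, 12]
peek()->12
peek()->12
push(14) -> [8, 12, 14]
push(20) -> [8, 12, 14, 20]
push(3) -> [8, 12, 14, 20, 3]
pop()->3, [8, 12, 14, 20]
peek()->20
push(28) -> [8, 12, 14, 20, 28]

Final stack: [8, 12, 14, 20, 28]


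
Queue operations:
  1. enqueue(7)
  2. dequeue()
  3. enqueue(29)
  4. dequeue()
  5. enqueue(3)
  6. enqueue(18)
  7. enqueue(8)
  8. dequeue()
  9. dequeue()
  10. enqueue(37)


enqueue(7) -> [7]
dequeue()->7, []
enqueue(29) -> [29]
dequeue()->29, []
enqueue(3) -> [3]
enqueue(18) -> [3, 18]
enqueue(8) -> [3, 18, 8]
dequeue()->3, [18, 8]
dequeue()->18, [8]
enqueue(37) -> [8, 37]

Final queue: [8, 37]


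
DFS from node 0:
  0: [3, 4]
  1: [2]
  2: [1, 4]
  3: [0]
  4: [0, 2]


Visit 0, push [4, 3]
Visit 3, push []
Visit 4, push [2]
Visit 2, push [1]
Visit 1, push []

DFS order: [0, 3, 4, 2, 1]


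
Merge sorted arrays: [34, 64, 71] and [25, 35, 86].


Take 25 from B
Take 34 from A
Take 35 from B
Take 64 from A
Take 71 from A

Merged: [25, 34, 35, 64, 71, 86]


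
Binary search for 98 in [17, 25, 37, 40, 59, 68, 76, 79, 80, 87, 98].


Step 1: lo=0, hi=10, mid=5, val=68
Step 2: lo=6, hi=10, mid=8, val=80
Step 3: lo=9, hi=10, mid=9, val=87
Step 4: lo=10, hi=10, mid=10, val=98

Found at index 10


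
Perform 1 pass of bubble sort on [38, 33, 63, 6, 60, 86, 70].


Initial: [38, 33, 63, 6, 60, 86, 70]
Pass 1: [33, 38, 6, 60, 63, 70, 86] (4 swaps)

After 1 pass: [33, 38, 6, 60, 63, 70, 86]


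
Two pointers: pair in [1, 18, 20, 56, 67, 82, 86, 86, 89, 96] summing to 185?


lo=0(1)+hi=9(96)=97
lo=1(18)+hi=9(96)=114
lo=2(20)+hi=9(96)=116
lo=3(56)+hi=9(96)=152
lo=4(67)+hi=9(96)=163
lo=5(82)+hi=9(96)=178
lo=6(86)+hi=9(96)=182
lo=7(86)+hi=9(96)=182
lo=8(89)+hi=9(96)=185

Yes: 89+96=185


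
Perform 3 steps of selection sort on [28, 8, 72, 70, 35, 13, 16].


Initial: [28, 8, 72, 70, 35, 13, 16]
Step 1: min=8 at 1
  Swap: [8, 28, 72, 70, 35, 13, 16]
Step 2: min=13 at 5
  Swap: [8, 13, 72, 70, 35, 28, 16]
Step 3: min=16 at 6
  Swap: [8, 13, 16, 70, 35, 28, 72]

After 3 steps: [8, 13, 16, 70, 35, 28, 72]


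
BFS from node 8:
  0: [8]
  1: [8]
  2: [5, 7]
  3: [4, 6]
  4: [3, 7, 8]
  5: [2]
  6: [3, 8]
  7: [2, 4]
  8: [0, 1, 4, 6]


Visit 8, enqueue [0, 1, 4, 6]
Visit 0, enqueue []
Visit 1, enqueue []
Visit 4, enqueue [3, 7]
Visit 6, enqueue []
Visit 3, enqueue []
Visit 7, enqueue [2]
Visit 2, enqueue [5]
Visit 5, enqueue []

BFS order: [8, 0, 1, 4, 6, 3, 7, 2, 5]


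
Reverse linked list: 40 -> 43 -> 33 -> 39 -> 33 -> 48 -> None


Step 1: curr=40, set curr.next=prev(None) | reversed so far: 40
Step 2: curr=43, set curr.next=prev(40) | reversed so far: 43 -> 40
Step 3: curr=33, set curr.next=prev(43) | reversed so far: 33 -> 43 -> 40
Step 4: curr=39, set curr.next=prev(33) | reversed so far: 39 -> 33 -> 43 -> 40
Step 5: curr=33, set curr.next=prev(39) | reversed so far: 33 -> 39 -> 33 -> 43 -> 40
Step 6: curr=48, set curr.next=prev(33) | reversed so far: 48 -> 33 -> 39 -> 33 -> 43 -> 40

48 -> 33 -> 39 -> 33 -> 43 -> 40 -> None


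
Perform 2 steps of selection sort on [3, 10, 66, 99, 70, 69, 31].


Initial: [3, 10, 66, 99, 70, 69, 31]
Step 1: min=3 at 0
  Swap: [3, 10, 66, 99, 70, 69, 31]
Step 2: min=10 at 1
  Swap: [3, 10, 66, 99, 70, 69, 31]

After 2 steps: [3, 10, 66, 99, 70, 69, 31]


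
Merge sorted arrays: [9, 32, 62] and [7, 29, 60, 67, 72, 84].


Take 7 from B
Take 9 from A
Take 29 from B
Take 32 from A
Take 60 from B
Take 62 from A

Merged: [7, 9, 29, 32, 60, 62, 67, 72, 84]


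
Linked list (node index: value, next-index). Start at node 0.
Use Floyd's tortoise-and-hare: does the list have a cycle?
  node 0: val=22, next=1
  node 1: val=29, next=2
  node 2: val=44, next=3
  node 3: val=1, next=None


Floyd's tortoise (slow, +1) and hare (fast, +2):
  init: slow=0, fast=0
  step 1: slow=1, fast=2
  step 2: fast 2->3->None, no cycle

Cycle: no


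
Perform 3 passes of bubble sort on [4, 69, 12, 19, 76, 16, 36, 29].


Initial: [4, 69, 12, 19, 76, 16, 36, 29]
Pass 1: [4, 12, 19, 69, 16, 36, 29, 76] (5 swaps)
Pass 2: [4, 12, 19, 16, 36, 29, 69, 76] (3 swaps)
Pass 3: [4, 12, 16, 19, 29, 36, 69, 76] (2 swaps)

After 3 passes: [4, 12, 16, 19, 29, 36, 69, 76]


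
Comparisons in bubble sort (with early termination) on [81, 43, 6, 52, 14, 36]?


Algorithm: bubble sort (with early termination)
Input: [81, 43, 6, 52, 14, 36]
Sorted: [6, 14, 36, 43, 52, 81]

14


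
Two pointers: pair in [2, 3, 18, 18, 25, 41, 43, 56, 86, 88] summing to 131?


lo=0(2)+hi=9(88)=90
lo=1(3)+hi=9(88)=91
lo=2(18)+hi=9(88)=106
lo=3(18)+hi=9(88)=106
lo=4(25)+hi=9(88)=113
lo=5(41)+hi=9(88)=129
lo=6(43)+hi=9(88)=131

Yes: 43+88=131


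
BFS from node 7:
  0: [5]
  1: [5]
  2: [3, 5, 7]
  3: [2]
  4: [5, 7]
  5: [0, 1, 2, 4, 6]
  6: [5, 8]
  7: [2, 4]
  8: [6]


Visit 7, enqueue [2, 4]
Visit 2, enqueue [3, 5]
Visit 4, enqueue []
Visit 3, enqueue []
Visit 5, enqueue [0, 1, 6]
Visit 0, enqueue []
Visit 1, enqueue []
Visit 6, enqueue [8]
Visit 8, enqueue []

BFS order: [7, 2, 4, 3, 5, 0, 1, 6, 8]


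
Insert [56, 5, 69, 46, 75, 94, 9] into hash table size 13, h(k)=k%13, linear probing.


Insert 56: h=4 -> slot 4
Insert 5: h=5 -> slot 5
Insert 69: h=4, 2 probes -> slot 6
Insert 46: h=7 -> slot 7
Insert 75: h=10 -> slot 10
Insert 94: h=3 -> slot 3
Insert 9: h=9 -> slot 9

Table: [None, None, None, 94, 56, 5, 69, 46, None, 9, 75, None, None]


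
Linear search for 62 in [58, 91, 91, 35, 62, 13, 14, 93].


i=0: 58!=62
i=1: 91!=62
i=2: 91!=62
i=3: 35!=62
i=4: 62==62 found!

Found at 4, 5 comps


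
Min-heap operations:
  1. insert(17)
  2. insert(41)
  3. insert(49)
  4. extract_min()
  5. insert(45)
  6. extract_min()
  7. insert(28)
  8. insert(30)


insert(17) -> [17]
insert(41) -> [17, 41]
insert(49) -> [17, 41, 49]
extract_min()->17, [41, 49]
insert(45) -> [41, 49, 45]
extract_min()->41, [45, 49]
insert(28) -> [28, 49, 45]
insert(30) -> [28, 30, 45, 49]

Final heap: [28, 30, 45, 49]


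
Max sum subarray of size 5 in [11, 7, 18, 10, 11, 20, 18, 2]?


[0:5]: 57
[1:6]: 66
[2:7]: 77
[3:8]: 61

Max: 77 at [2:7]


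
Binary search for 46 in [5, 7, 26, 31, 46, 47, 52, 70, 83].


Step 1: lo=0, hi=8, mid=4, val=46

Found at index 4


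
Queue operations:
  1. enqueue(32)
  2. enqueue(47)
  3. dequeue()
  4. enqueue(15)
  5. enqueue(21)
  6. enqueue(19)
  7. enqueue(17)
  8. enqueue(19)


enqueue(32) -> [32]
enqueue(47) -> [32, 47]
dequeue()->32, [47]
enqueue(15) -> [47, 15]
enqueue(21) -> [47, 15, 21]
enqueue(19) -> [47, 15, 21, 19]
enqueue(17) -> [47, 15, 21, 19, 17]
enqueue(19) -> [47, 15, 21, 19, 17, 19]

Final queue: [47, 15, 21, 19, 17, 19]


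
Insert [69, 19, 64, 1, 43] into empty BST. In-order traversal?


Insert 69: root
Insert 19: L from 69
Insert 64: L from 69 -> R from 19
Insert 1: L from 69 -> L from 19
Insert 43: L from 69 -> R from 19 -> L from 64

In-order: [1, 19, 43, 64, 69]


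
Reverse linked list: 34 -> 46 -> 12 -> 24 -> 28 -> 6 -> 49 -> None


Step 1: curr=34, set curr.next=prev(None) | reversed so far: 34
Step 2: curr=46, set curr.next=prev(34) | reversed so far: 46 -> 34
Step 3: curr=12, set curr.next=prev(46) | reversed so far: 12 -> 46 -> 34
Step 4: curr=24, set curr.next=prev(12) | reversed so far: 24 -> 12 -> 46 -> 34
Step 5: curr=28, set curr.next=prev(24) | reversed so far: 28 -> 24 -> 12 -> 46 -> 34
Step 6: curr=6, set curr.next=prev(28) | reversed so far: 6 -> 28 -> 24 -> 12 -> 46 -> 34
Step 7: curr=49, set curr.next=prev(6) | reversed so far: 49 -> 6 -> 28 -> 24 -> 12 -> 46 -> 34

49 -> 6 -> 28 -> 24 -> 12 -> 46 -> 34 -> None


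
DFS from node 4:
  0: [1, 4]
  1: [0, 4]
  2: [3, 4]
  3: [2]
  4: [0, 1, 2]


Visit 4, push [2, 1, 0]
Visit 0, push [1]
Visit 1, push []
Visit 2, push [3]
Visit 3, push []

DFS order: [4, 0, 1, 2, 3]


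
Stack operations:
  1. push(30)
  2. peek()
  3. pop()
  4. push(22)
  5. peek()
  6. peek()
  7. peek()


push(30) -> [30]
peek()->30
pop()->30, []
push(22) -> [22]
peek()->22
peek()->22
peek()->22

Final stack: [22]


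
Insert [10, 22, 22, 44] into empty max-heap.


Insert 10: [10]
Insert 22: [22, 10]
Insert 22: [22, 10, 22]
Insert 44: [44, 22, 22, 10]

Final heap: [44, 22, 22, 10]


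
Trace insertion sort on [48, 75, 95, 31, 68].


Initial: [48, 75, 95, 31, 68]
Insert 75: [48, 75, 95, 31, 68]
Insert 95: [48, 75, 95, 31, 68]
Insert 31: [31, 48, 75, 95, 68]
Insert 68: [31, 48, 68, 75, 95]

Sorted: [31, 48, 68, 75, 95]


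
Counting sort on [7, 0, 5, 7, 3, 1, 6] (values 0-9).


Input: [7, 0, 5, 7, 3, 1, 6]
Counts: [1, 1, 0, 1, 0, 1, 1, 2, 0, 0]

Sorted: [0, 1, 3, 5, 6, 7, 7]


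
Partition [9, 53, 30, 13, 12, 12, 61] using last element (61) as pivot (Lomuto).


Pivot: 61
  9 <= 61: advance i (no swap)
  53 <= 61: advance i (no swap)
  30 <= 61: advance i (no swap)
  13 <= 61: advance i (no swap)
  12 <= 61: advance i (no swap)
  12 <= 61: advance i (no swap)
Place pivot at 6: [9, 53, 30, 13, 12, 12, 61]

Partitioned: [9, 53, 30, 13, 12, 12, 61]


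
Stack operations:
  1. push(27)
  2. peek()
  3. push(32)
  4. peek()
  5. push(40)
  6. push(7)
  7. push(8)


push(27) -> [27]
peek()->27
push(32) -> [27, 32]
peek()->32
push(40) -> [27, 32, 40]
push(7) -> [27, 32, 40, 7]
push(8) -> [27, 32, 40, 7, 8]

Final stack: [27, 32, 40, 7, 8]


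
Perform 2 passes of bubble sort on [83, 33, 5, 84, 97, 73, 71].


Initial: [83, 33, 5, 84, 97, 73, 71]
Pass 1: [33, 5, 83, 84, 73, 71, 97] (4 swaps)
Pass 2: [5, 33, 83, 73, 71, 84, 97] (3 swaps)

After 2 passes: [5, 33, 83, 73, 71, 84, 97]


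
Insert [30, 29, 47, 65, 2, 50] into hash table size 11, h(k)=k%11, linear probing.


Insert 30: h=8 -> slot 8
Insert 29: h=7 -> slot 7
Insert 47: h=3 -> slot 3
Insert 65: h=10 -> slot 10
Insert 2: h=2 -> slot 2
Insert 50: h=6 -> slot 6

Table: [None, None, 2, 47, None, None, 50, 29, 30, None, 65]


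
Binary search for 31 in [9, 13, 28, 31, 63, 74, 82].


Step 1: lo=0, hi=6, mid=3, val=31

Found at index 3


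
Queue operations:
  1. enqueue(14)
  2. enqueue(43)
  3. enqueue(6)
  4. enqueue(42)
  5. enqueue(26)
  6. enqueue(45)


enqueue(14) -> [14]
enqueue(43) -> [14, 43]
enqueue(6) -> [14, 43, 6]
enqueue(42) -> [14, 43, 6, 42]
enqueue(26) -> [14, 43, 6, 42, 26]
enqueue(45) -> [14, 43, 6, 42, 26, 45]

Final queue: [14, 43, 6, 42, 26, 45]


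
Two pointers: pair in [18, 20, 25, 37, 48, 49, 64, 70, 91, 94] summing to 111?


lo=0(18)+hi=9(94)=112
lo=0(18)+hi=8(91)=109
lo=1(20)+hi=8(91)=111

Yes: 20+91=111


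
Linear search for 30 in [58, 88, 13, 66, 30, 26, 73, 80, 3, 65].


i=0: 58!=30
i=1: 88!=30
i=2: 13!=30
i=3: 66!=30
i=4: 30==30 found!

Found at 4, 5 comps


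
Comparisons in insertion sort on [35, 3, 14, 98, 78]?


Algorithm: insertion sort
Input: [35, 3, 14, 98, 78]
Sorted: [3, 14, 35, 78, 98]

6


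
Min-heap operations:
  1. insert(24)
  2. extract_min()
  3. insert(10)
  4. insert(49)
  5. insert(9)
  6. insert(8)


insert(24) -> [24]
extract_min()->24, []
insert(10) -> [10]
insert(49) -> [10, 49]
insert(9) -> [9, 49, 10]
insert(8) -> [8, 9, 10, 49]

Final heap: [8, 9, 10, 49]


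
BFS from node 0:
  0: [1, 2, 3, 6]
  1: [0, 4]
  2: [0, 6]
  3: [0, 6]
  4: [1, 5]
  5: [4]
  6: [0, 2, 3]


Visit 0, enqueue [1, 2, 3, 6]
Visit 1, enqueue [4]
Visit 2, enqueue []
Visit 3, enqueue []
Visit 6, enqueue []
Visit 4, enqueue [5]
Visit 5, enqueue []

BFS order: [0, 1, 2, 3, 6, 4, 5]


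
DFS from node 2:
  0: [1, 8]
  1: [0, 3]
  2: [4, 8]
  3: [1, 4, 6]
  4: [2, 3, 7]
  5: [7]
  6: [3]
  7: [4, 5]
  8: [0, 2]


Visit 2, push [8, 4]
Visit 4, push [7, 3]
Visit 3, push [6, 1]
Visit 1, push [0]
Visit 0, push [8]
Visit 8, push []
Visit 6, push []
Visit 7, push [5]
Visit 5, push []

DFS order: [2, 4, 3, 1, 0, 8, 6, 7, 5]


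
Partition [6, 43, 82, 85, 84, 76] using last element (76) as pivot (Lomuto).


Pivot: 76
  6 <= 76: advance i (no swap)
  43 <= 76: advance i (no swap)
Place pivot at 2: [6, 43, 76, 85, 84, 82]

Partitioned: [6, 43, 76, 85, 84, 82]


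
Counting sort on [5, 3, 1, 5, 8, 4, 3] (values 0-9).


Input: [5, 3, 1, 5, 8, 4, 3]
Counts: [0, 1, 0, 2, 1, 2, 0, 0, 1, 0]

Sorted: [1, 3, 3, 4, 5, 5, 8]


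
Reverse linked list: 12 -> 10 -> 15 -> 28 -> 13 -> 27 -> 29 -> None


Step 1: curr=12, set curr.next=prev(None) | reversed so far: 12
Step 2: curr=10, set curr.next=prev(12) | reversed so far: 10 -> 12
Step 3: curr=15, set curr.next=prev(10) | reversed so far: 15 -> 10 -> 12
Step 4: curr=28, set curr.next=prev(15) | reversed so far: 28 -> 15 -> 10 -> 12
Step 5: curr=13, set curr.next=prev(28) | reversed so far: 13 -> 28 -> 15 -> 10 -> 12
Step 6: curr=27, set curr.next=prev(13) | reversed so far: 27 -> 13 -> 28 -> 15 -> 10 -> 12
Step 7: curr=29, set curr.next=prev(27) | reversed so far: 29 -> 27 -> 13 -> 28 -> 15 -> 10 -> 12

29 -> 27 -> 13 -> 28 -> 15 -> 10 -> 12 -> None


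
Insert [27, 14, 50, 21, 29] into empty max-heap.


Insert 27: [27]
Insert 14: [27, 14]
Insert 50: [50, 14, 27]
Insert 21: [50, 21, 27, 14]
Insert 29: [50, 29, 27, 14, 21]

Final heap: [50, 29, 27, 14, 21]


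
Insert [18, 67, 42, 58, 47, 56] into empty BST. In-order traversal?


Insert 18: root
Insert 67: R from 18
Insert 42: R from 18 -> L from 67
Insert 58: R from 18 -> L from 67 -> R from 42
Insert 47: R from 18 -> L from 67 -> R from 42 -> L from 58
Insert 56: R from 18 -> L from 67 -> R from 42 -> L from 58 -> R from 47

In-order: [18, 42, 47, 56, 58, 67]


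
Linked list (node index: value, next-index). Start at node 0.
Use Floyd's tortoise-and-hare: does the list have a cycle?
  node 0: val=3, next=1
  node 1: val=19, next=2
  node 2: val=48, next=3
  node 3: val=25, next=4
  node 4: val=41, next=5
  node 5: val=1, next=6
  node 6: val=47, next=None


Floyd's tortoise (slow, +1) and hare (fast, +2):
  init: slow=0, fast=0
  step 1: slow=1, fast=2
  step 2: slow=2, fast=4
  step 3: slow=3, fast=6
  step 4: fast -> None, no cycle

Cycle: no


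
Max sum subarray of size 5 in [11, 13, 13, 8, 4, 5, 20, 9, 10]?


[0:5]: 49
[1:6]: 43
[2:7]: 50
[3:8]: 46
[4:9]: 48

Max: 50 at [2:7]


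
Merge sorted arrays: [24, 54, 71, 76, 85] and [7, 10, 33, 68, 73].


Take 7 from B
Take 10 from B
Take 24 from A
Take 33 from B
Take 54 from A
Take 68 from B
Take 71 from A
Take 73 from B

Merged: [7, 10, 24, 33, 54, 68, 71, 73, 76, 85]


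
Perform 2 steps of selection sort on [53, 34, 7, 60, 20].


Initial: [53, 34, 7, 60, 20]
Step 1: min=7 at 2
  Swap: [7, 34, 53, 60, 20]
Step 2: min=20 at 4
  Swap: [7, 20, 53, 60, 34]

After 2 steps: [7, 20, 53, 60, 34]


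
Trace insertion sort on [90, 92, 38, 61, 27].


Initial: [90, 92, 38, 61, 27]
Insert 92: [90, 92, 38, 61, 27]
Insert 38: [38, 90, 92, 61, 27]
Insert 61: [38, 61, 90, 92, 27]
Insert 27: [27, 38, 61, 90, 92]

Sorted: [27, 38, 61, 90, 92]


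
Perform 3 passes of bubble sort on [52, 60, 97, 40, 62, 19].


Initial: [52, 60, 97, 40, 62, 19]
Pass 1: [52, 60, 40, 62, 19, 97] (3 swaps)
Pass 2: [52, 40, 60, 19, 62, 97] (2 swaps)
Pass 3: [40, 52, 19, 60, 62, 97] (2 swaps)

After 3 passes: [40, 52, 19, 60, 62, 97]


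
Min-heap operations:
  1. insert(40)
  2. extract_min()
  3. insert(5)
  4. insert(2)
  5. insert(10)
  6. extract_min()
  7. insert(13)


insert(40) -> [40]
extract_min()->40, []
insert(5) -> [5]
insert(2) -> [2, 5]
insert(10) -> [2, 5, 10]
extract_min()->2, [5, 10]
insert(13) -> [5, 10, 13]

Final heap: [5, 10, 13]


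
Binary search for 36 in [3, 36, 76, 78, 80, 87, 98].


Step 1: lo=0, hi=6, mid=3, val=78
Step 2: lo=0, hi=2, mid=1, val=36

Found at index 1


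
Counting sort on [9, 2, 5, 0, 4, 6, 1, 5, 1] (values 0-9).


Input: [9, 2, 5, 0, 4, 6, 1, 5, 1]
Counts: [1, 2, 1, 0, 1, 2, 1, 0, 0, 1]

Sorted: [0, 1, 1, 2, 4, 5, 5, 6, 9]


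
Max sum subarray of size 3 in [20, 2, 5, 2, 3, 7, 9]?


[0:3]: 27
[1:4]: 9
[2:5]: 10
[3:6]: 12
[4:7]: 19

Max: 27 at [0:3]


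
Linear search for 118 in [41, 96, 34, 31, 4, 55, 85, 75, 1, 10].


i=0: 41!=118
i=1: 96!=118
i=2: 34!=118
i=3: 31!=118
i=4: 4!=118
i=5: 55!=118
i=6: 85!=118
i=7: 75!=118
i=8: 1!=118
i=9: 10!=118

Not found, 10 comps


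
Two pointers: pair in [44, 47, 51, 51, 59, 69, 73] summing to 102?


lo=0(44)+hi=6(73)=117
lo=0(44)+hi=5(69)=113
lo=0(44)+hi=4(59)=103
lo=0(44)+hi=3(51)=95
lo=1(47)+hi=3(51)=98
lo=2(51)+hi=3(51)=102

Yes: 51+51=102


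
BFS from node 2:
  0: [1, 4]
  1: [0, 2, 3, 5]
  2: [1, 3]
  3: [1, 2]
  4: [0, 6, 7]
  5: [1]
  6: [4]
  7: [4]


Visit 2, enqueue [1, 3]
Visit 1, enqueue [0, 5]
Visit 3, enqueue []
Visit 0, enqueue [4]
Visit 5, enqueue []
Visit 4, enqueue [6, 7]
Visit 6, enqueue []
Visit 7, enqueue []

BFS order: [2, 1, 3, 0, 5, 4, 6, 7]


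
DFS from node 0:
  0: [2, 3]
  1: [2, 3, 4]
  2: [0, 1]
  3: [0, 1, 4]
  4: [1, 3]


Visit 0, push [3, 2]
Visit 2, push [1]
Visit 1, push [4, 3]
Visit 3, push [4]
Visit 4, push []

DFS order: [0, 2, 1, 3, 4]


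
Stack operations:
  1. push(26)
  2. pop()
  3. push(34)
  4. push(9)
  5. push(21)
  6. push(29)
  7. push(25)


push(26) -> [26]
pop()->26, []
push(34) -> [34]
push(9) -> [34, 9]
push(21) -> [34, 9, 21]
push(29) -> [34, 9, 21, 29]
push(25) -> [34, 9, 21, 29, 25]

Final stack: [34, 9, 21, 29, 25]


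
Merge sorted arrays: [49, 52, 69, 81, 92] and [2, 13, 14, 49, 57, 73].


Take 2 from B
Take 13 from B
Take 14 from B
Take 49 from A
Take 49 from B
Take 52 from A
Take 57 from B
Take 69 from A
Take 73 from B

Merged: [2, 13, 14, 49, 49, 52, 57, 69, 73, 81, 92]


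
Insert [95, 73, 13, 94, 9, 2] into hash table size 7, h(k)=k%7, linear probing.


Insert 95: h=4 -> slot 4
Insert 73: h=3 -> slot 3
Insert 13: h=6 -> slot 6
Insert 94: h=3, 2 probes -> slot 5
Insert 9: h=2 -> slot 2
Insert 2: h=2, 5 probes -> slot 0

Table: [2, None, 9, 73, 95, 94, 13]


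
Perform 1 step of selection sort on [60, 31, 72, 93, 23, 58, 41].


Initial: [60, 31, 72, 93, 23, 58, 41]
Step 1: min=23 at 4
  Swap: [23, 31, 72, 93, 60, 58, 41]

After 1 step: [23, 31, 72, 93, 60, 58, 41]


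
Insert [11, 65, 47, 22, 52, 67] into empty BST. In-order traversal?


Insert 11: root
Insert 65: R from 11
Insert 47: R from 11 -> L from 65
Insert 22: R from 11 -> L from 65 -> L from 47
Insert 52: R from 11 -> L from 65 -> R from 47
Insert 67: R from 11 -> R from 65

In-order: [11, 22, 47, 52, 65, 67]


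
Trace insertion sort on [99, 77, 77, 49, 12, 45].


Initial: [99, 77, 77, 49, 12, 45]
Insert 77: [77, 99, 77, 49, 12, 45]
Insert 77: [77, 77, 99, 49, 12, 45]
Insert 49: [49, 77, 77, 99, 12, 45]
Insert 12: [12, 49, 77, 77, 99, 45]
Insert 45: [12, 45, 49, 77, 77, 99]

Sorted: [12, 45, 49, 77, 77, 99]


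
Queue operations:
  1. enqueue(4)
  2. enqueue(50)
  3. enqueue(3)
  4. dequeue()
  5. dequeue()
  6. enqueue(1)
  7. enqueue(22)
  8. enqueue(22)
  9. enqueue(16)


enqueue(4) -> [4]
enqueue(50) -> [4, 50]
enqueue(3) -> [4, 50, 3]
dequeue()->4, [50, 3]
dequeue()->50, [3]
enqueue(1) -> [3, 1]
enqueue(22) -> [3, 1, 22]
enqueue(22) -> [3, 1, 22, 22]
enqueue(16) -> [3, 1, 22, 22, 16]

Final queue: [3, 1, 22, 22, 16]


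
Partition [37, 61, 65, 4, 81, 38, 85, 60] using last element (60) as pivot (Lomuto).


Pivot: 60
  37 <= 60: advance i (no swap)
  4 <= 60: swap -> [37, 4, 65, 61, 81, 38, 85, 60]
  38 <= 60: swap -> [37, 4, 38, 61, 81, 65, 85, 60]
Place pivot at 3: [37, 4, 38, 60, 81, 65, 85, 61]

Partitioned: [37, 4, 38, 60, 81, 65, 85, 61]


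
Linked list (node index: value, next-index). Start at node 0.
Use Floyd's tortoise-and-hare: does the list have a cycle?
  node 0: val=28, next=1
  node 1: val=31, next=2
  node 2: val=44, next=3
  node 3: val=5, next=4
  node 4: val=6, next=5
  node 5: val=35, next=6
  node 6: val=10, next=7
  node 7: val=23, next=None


Floyd's tortoise (slow, +1) and hare (fast, +2):
  init: slow=0, fast=0
  step 1: slow=1, fast=2
  step 2: slow=2, fast=4
  step 3: slow=3, fast=6
  step 4: fast 6->7->None, no cycle

Cycle: no


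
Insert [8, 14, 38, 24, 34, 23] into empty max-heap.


Insert 8: [8]
Insert 14: [14, 8]
Insert 38: [38, 8, 14]
Insert 24: [38, 24, 14, 8]
Insert 34: [38, 34, 14, 8, 24]
Insert 23: [38, 34, 23, 8, 24, 14]

Final heap: [38, 34, 23, 8, 24, 14]


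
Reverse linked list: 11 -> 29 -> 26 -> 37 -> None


Step 1: curr=11, set curr.next=prev(None) | reversed so far: 11
Step 2: curr=29, set curr.next=prev(11) | reversed so far: 29 -> 11
Step 3: curr=26, set curr.next=prev(29) | reversed so far: 26 -> 29 -> 11
Step 4: curr=37, set curr.next=prev(26) | reversed so far: 37 -> 26 -> 29 -> 11

37 -> 26 -> 29 -> 11 -> None


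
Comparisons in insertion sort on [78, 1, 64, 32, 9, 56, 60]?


Algorithm: insertion sort
Input: [78, 1, 64, 32, 9, 56, 60]
Sorted: [1, 9, 32, 56, 60, 64, 78]

16


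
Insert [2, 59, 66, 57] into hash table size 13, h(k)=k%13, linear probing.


Insert 2: h=2 -> slot 2
Insert 59: h=7 -> slot 7
Insert 66: h=1 -> slot 1
Insert 57: h=5 -> slot 5

Table: [None, 66, 2, None, None, 57, None, 59, None, None, None, None, None]


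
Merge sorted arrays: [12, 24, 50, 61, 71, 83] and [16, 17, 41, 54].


Take 12 from A
Take 16 from B
Take 17 from B
Take 24 from A
Take 41 from B
Take 50 from A
Take 54 from B

Merged: [12, 16, 17, 24, 41, 50, 54, 61, 71, 83]


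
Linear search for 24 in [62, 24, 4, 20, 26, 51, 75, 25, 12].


i=0: 62!=24
i=1: 24==24 found!

Found at 1, 2 comps


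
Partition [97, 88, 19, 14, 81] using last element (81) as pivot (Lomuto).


Pivot: 81
  19 <= 81: swap -> [19, 88, 97, 14, 81]
  14 <= 81: swap -> [19, 14, 97, 88, 81]
Place pivot at 2: [19, 14, 81, 88, 97]

Partitioned: [19, 14, 81, 88, 97]


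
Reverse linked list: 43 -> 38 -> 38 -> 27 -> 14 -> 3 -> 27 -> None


Step 1: curr=43, set curr.next=prev(None) | reversed so far: 43
Step 2: curr=38, set curr.next=prev(43) | reversed so far: 38 -> 43
Step 3: curr=38, set curr.next=prev(38) | reversed so far: 38 -> 38 -> 43
Step 4: curr=27, set curr.next=prev(38) | reversed so far: 27 -> 38 -> 38 -> 43
Step 5: curr=14, set curr.next=prev(27) | reversed so far: 14 -> 27 -> 38 -> 38 -> 43
Step 6: curr=3, set curr.next=prev(14) | reversed so far: 3 -> 14 -> 27 -> 38 -> 38 -> 43
Step 7: curr=27, set curr.next=prev(3) | reversed so far: 27 -> 3 -> 14 -> 27 -> 38 -> 38 -> 43

27 -> 3 -> 14 -> 27 -> 38 -> 38 -> 43 -> None


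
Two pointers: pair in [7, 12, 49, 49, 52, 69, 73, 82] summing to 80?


lo=0(7)+hi=7(82)=89
lo=0(7)+hi=6(73)=80

Yes: 7+73=80


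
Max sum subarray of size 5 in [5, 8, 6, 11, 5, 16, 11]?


[0:5]: 35
[1:6]: 46
[2:7]: 49

Max: 49 at [2:7]


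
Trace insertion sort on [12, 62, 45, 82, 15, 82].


Initial: [12, 62, 45, 82, 15, 82]
Insert 62: [12, 62, 45, 82, 15, 82]
Insert 45: [12, 45, 62, 82, 15, 82]
Insert 82: [12, 45, 62, 82, 15, 82]
Insert 15: [12, 15, 45, 62, 82, 82]
Insert 82: [12, 15, 45, 62, 82, 82]

Sorted: [12, 15, 45, 62, 82, 82]


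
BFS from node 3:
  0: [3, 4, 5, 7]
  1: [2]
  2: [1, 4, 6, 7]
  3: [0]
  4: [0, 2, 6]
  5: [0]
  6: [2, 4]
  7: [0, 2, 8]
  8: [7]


Visit 3, enqueue [0]
Visit 0, enqueue [4, 5, 7]
Visit 4, enqueue [2, 6]
Visit 5, enqueue []
Visit 7, enqueue [8]
Visit 2, enqueue [1]
Visit 6, enqueue []
Visit 8, enqueue []
Visit 1, enqueue []

BFS order: [3, 0, 4, 5, 7, 2, 6, 8, 1]


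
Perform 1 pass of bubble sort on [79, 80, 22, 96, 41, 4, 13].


Initial: [79, 80, 22, 96, 41, 4, 13]
Pass 1: [79, 22, 80, 41, 4, 13, 96] (4 swaps)

After 1 pass: [79, 22, 80, 41, 4, 13, 96]


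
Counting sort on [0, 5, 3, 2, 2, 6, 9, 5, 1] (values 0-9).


Input: [0, 5, 3, 2, 2, 6, 9, 5, 1]
Counts: [1, 1, 2, 1, 0, 2, 1, 0, 0, 1]

Sorted: [0, 1, 2, 2, 3, 5, 5, 6, 9]


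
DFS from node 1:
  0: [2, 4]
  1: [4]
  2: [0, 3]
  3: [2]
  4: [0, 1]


Visit 1, push [4]
Visit 4, push [0]
Visit 0, push [2]
Visit 2, push [3]
Visit 3, push []

DFS order: [1, 4, 0, 2, 3]


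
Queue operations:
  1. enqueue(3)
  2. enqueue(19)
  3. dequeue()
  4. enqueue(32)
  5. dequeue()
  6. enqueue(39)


enqueue(3) -> [3]
enqueue(19) -> [3, 19]
dequeue()->3, [19]
enqueue(32) -> [19, 32]
dequeue()->19, [32]
enqueue(39) -> [32, 39]

Final queue: [32, 39]


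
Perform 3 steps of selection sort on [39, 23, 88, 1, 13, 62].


Initial: [39, 23, 88, 1, 13, 62]
Step 1: min=1 at 3
  Swap: [1, 23, 88, 39, 13, 62]
Step 2: min=13 at 4
  Swap: [1, 13, 88, 39, 23, 62]
Step 3: min=23 at 4
  Swap: [1, 13, 23, 39, 88, 62]

After 3 steps: [1, 13, 23, 39, 88, 62]


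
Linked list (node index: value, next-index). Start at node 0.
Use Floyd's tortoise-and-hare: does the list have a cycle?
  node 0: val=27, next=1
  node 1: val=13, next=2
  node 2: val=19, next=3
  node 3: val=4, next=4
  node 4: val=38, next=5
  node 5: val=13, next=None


Floyd's tortoise (slow, +1) and hare (fast, +2):
  init: slow=0, fast=0
  step 1: slow=1, fast=2
  step 2: slow=2, fast=4
  step 3: fast 4->5->None, no cycle

Cycle: no


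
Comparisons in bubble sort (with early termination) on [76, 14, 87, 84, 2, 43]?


Algorithm: bubble sort (with early termination)
Input: [76, 14, 87, 84, 2, 43]
Sorted: [2, 14, 43, 76, 84, 87]

15


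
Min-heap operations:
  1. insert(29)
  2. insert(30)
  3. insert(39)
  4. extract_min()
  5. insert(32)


insert(29) -> [29]
insert(30) -> [29, 30]
insert(39) -> [29, 30, 39]
extract_min()->29, [30, 39]
insert(32) -> [30, 39, 32]

Final heap: [30, 39, 32]


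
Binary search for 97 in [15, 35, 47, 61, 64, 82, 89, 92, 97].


Step 1: lo=0, hi=8, mid=4, val=64
Step 2: lo=5, hi=8, mid=6, val=89
Step 3: lo=7, hi=8, mid=7, val=92
Step 4: lo=8, hi=8, mid=8, val=97

Found at index 8


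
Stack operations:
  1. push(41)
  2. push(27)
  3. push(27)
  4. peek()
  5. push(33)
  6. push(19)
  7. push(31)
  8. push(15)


push(41) -> [41]
push(27) -> [41, 27]
push(27) -> [41, 27, 27]
peek()->27
push(33) -> [41, 27, 27, 33]
push(19) -> [41, 27, 27, 33, 19]
push(31) -> [41, 27, 27, 33, 19, 31]
push(15) -> [41, 27, 27, 33, 19, 31, 15]

Final stack: [41, 27, 27, 33, 19, 31, 15]


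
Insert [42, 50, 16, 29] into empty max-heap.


Insert 42: [42]
Insert 50: [50, 42]
Insert 16: [50, 42, 16]
Insert 29: [50, 42, 16, 29]

Final heap: [50, 42, 16, 29]


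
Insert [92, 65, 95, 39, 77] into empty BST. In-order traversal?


Insert 92: root
Insert 65: L from 92
Insert 95: R from 92
Insert 39: L from 92 -> L from 65
Insert 77: L from 92 -> R from 65

In-order: [39, 65, 77, 92, 95]


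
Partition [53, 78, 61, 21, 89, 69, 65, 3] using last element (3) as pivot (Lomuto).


Pivot: 3
Place pivot at 0: [3, 78, 61, 21, 89, 69, 65, 53]

Partitioned: [3, 78, 61, 21, 89, 69, 65, 53]


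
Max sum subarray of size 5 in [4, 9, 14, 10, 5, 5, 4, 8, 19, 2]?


[0:5]: 42
[1:6]: 43
[2:7]: 38
[3:8]: 32
[4:9]: 41
[5:10]: 38

Max: 43 at [1:6]


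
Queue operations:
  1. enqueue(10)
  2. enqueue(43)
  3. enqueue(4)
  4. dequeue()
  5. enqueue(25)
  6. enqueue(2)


enqueue(10) -> [10]
enqueue(43) -> [10, 43]
enqueue(4) -> [10, 43, 4]
dequeue()->10, [43, 4]
enqueue(25) -> [43, 4, 25]
enqueue(2) -> [43, 4, 25, 2]

Final queue: [43, 4, 25, 2]


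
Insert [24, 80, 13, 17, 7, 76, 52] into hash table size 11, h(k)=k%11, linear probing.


Insert 24: h=2 -> slot 2
Insert 80: h=3 -> slot 3
Insert 13: h=2, 2 probes -> slot 4
Insert 17: h=6 -> slot 6
Insert 7: h=7 -> slot 7
Insert 76: h=10 -> slot 10
Insert 52: h=8 -> slot 8

Table: [None, None, 24, 80, 13, None, 17, 7, 52, None, 76]


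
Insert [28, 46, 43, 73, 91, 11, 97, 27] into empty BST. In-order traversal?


Insert 28: root
Insert 46: R from 28
Insert 43: R from 28 -> L from 46
Insert 73: R from 28 -> R from 46
Insert 91: R from 28 -> R from 46 -> R from 73
Insert 11: L from 28
Insert 97: R from 28 -> R from 46 -> R from 73 -> R from 91
Insert 27: L from 28 -> R from 11

In-order: [11, 27, 28, 43, 46, 73, 91, 97]
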